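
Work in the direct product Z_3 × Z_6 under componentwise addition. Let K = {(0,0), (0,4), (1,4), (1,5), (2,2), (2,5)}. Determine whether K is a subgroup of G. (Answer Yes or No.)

(0,4) ∈ K but its inverse (0,2) ∉ K, so K is not a subgroup.

No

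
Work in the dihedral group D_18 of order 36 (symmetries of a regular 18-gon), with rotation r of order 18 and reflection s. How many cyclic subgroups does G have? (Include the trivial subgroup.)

24

A cyclic subgroup of order d is generated by each of its φ(d) elements of order d, so the cyclic subgroups of order d number (#elements of order d)/φ(d).
Cyclic subgroups by order — order 1: 1; order 2: 19; order 3: 1; order 6: 1; order 9: 1; order 18: 1.
Total: 24.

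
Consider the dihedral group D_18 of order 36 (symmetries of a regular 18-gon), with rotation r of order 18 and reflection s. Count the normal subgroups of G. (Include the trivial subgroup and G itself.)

9

G has 45 subgroups. Checking conjugation-invariance by order — order 1: 1/1 normal; order 2: 1/19 normal; order 3: 1/1 normal; order 4: 0/9 normal; order 6: 1/7 normal; order 9: 1/1 normal; order 12: 0/3 normal; order 18: 3/3 normal; order 36: 1/1 normal.
Total normal subgroups: 9.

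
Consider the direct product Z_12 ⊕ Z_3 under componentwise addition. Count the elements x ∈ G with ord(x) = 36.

0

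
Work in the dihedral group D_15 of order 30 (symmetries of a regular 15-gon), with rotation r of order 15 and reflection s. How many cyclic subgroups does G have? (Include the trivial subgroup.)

A cyclic subgroup of order d is generated by each of its φ(d) elements of order d, so the cyclic subgroups of order d number (#elements of order d)/φ(d).
Cyclic subgroups by order — order 1: 1; order 2: 15; order 3: 1; order 5: 1; order 15: 1.
Total: 19.

19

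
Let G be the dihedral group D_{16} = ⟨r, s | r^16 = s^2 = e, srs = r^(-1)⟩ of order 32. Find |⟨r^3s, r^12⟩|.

|⟨r^3s⟩| = 2 and |⟨r^12⟩| = 4, so |H| is a multiple of lcm(2, 4) = 4 and divides |G| = 32.
Closing under the operation: H = {e, r^4, r^8, r^12, r^3s, r^7s, r^11s, r^15s}, so |H| = 8.

8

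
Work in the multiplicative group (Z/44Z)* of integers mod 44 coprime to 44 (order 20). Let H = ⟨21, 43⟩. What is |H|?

|⟨21⟩| = 2 and |⟨43⟩| = 2, so |H| is a multiple of lcm(2, 2) = 2 and divides |G| = 20.
Closing under the operation: H = {1, 21, 23, 43}, so |H| = 4.

4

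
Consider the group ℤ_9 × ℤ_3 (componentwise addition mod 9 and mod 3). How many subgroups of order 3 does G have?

4

|G| = 27 and 3 | 27, so subgroups of order 3 are possible by Lagrange.
The subgroups of order 3 are: {(0,0), (0,1), (0,2)}; {(0,0), (3,0), (6,0)}; {(0,0), (3,1), (6,2)}; {(0,0), (3,2), (6,1)}.
So G has 4 subgroups of order 3.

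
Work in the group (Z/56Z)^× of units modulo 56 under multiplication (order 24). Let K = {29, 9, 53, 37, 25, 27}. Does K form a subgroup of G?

The identity 1 ∉ K, so K is not a subgroup.

No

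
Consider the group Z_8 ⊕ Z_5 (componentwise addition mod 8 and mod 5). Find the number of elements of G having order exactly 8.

An element (a,b) has order lcm(ord(a), ord(b)); count pairs with lcm equal to 8.
Enumerating gives 4 such elements.

4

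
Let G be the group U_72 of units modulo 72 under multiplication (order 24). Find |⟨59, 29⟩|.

12

|⟨59⟩| = 6 and |⟨29⟩| = 6, so |H| is a multiple of lcm(6, 6) = 6 and divides |G| = 24.
Closing under the operation: H = {1, 5, 7, 11, 25, 29, 31, 35, 49, 53, 55, 59}, so |H| = 12.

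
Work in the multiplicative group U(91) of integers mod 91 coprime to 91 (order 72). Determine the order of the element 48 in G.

Compute successive powers of 48 mod 91: 48, 29, 27, 22, 55, 1; 48^6 ≡ 1 (mod 91).
So |⟨48⟩| = 6.

6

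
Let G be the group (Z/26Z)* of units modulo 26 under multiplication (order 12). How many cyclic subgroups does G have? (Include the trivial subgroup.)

A cyclic subgroup of order d is generated by each of its φ(d) elements of order d, so the cyclic subgroups of order d number (#elements of order d)/φ(d).
Cyclic subgroups by order — order 1: 1; order 2: 1; order 3: 1; order 4: 1; order 6: 1; order 12: 1.
Total: 6.

6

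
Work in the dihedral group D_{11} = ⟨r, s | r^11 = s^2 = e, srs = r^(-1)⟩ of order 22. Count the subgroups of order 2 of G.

11

|G| = 22 and 2 | 22, so subgroups of order 2 are possible by Lagrange.
The subgroups of order 2 are: {e, r^10s}; {e, r^2s}; {e, r^3s}; {e, r^4s}; … (11 in all).
So G has 11 subgroups of order 2.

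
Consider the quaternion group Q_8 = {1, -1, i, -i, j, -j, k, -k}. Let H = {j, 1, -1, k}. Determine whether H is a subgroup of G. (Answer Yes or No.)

k ∈ H but its inverse -k ∉ H, so H is not a subgroup.

No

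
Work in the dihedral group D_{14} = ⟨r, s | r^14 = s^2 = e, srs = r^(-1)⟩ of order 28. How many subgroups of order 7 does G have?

1

|G| = 28 and 7 | 28, so subgroups of order 7 are possible by Lagrange.
The subgroups of order 7 are: {e, r^2, r^4, r^6, r^8, r^10, r^12}.
So G has 1 subgroup of order 7.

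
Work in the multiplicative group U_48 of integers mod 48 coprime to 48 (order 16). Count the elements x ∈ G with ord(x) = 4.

The elements of order 4 are: 5, 11, 13, 19, 29, 35, 37, 43.
That's 8.

8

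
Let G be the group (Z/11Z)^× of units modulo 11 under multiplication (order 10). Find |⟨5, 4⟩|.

5

|⟨5⟩| = 5 and |⟨4⟩| = 5, so |H| is a multiple of lcm(5, 5) = 5 and divides |G| = 10.
Closing under the operation: H = {1, 3, 4, 5, 9}, so |H| = 5.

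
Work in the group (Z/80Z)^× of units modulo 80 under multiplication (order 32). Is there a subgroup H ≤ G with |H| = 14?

No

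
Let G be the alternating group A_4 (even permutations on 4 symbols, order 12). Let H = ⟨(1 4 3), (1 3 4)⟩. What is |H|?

|⟨(1 4 3)⟩| = 3 and |⟨(1 3 4)⟩| = 3, so |H| is a multiple of lcm(3, 3) = 3 and divides |G| = 12.
Closing under the operation: H = {e, (1 3 4), (1 4 3)}, so |H| = 3.

3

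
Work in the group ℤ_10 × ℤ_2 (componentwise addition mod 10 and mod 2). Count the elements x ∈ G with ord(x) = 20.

An element (a,b) has order lcm(ord(a), ord(b)); count pairs with lcm equal to 20.
Enumerating gives 0 such elements.

0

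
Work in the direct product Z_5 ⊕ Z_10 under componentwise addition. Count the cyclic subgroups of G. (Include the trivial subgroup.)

14

Each element a generates a cyclic subgroup ⟨a⟩; distinct elements may generate the same one (a cyclic group of order d has φ(d) generators).
Cyclic subgroups by order — order 1: 1; order 2: 1; order 5: 6; order 10: 6.
Total: 14.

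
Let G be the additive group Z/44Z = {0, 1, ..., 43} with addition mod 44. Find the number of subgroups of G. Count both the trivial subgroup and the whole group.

Subgroups of the cyclic group Z/44Z correspond bijectively to divisors of 44.
Divisors of 44: 1, 2, 4, 11, 22, 44.
So Z/44Z has 6 subgroups.

6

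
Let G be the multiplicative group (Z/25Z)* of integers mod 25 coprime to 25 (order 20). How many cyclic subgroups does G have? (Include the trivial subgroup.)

6

A cyclic subgroup of order d is generated by each of its φ(d) elements of order d, so the cyclic subgroups of order d number (#elements of order d)/φ(d).
Cyclic subgroups by order — order 1: 1; order 2: 1; order 4: 1; order 5: 1; order 10: 1; order 20: 1.
Total: 6.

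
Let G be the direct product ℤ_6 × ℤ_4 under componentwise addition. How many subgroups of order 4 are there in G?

3

|G| = 24 and 4 | 24, so subgroups of order 4 are possible by Lagrange.
The subgroups of order 4 are: {(0,0), (0,1), (0,2), (0,3)}; {(0,0), (0,2), (3,0), (3,2)}; {(0,0), (0,2), (3,1), (3,3)}.
So G has 3 subgroups of order 4.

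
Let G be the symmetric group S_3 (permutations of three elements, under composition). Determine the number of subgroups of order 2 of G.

|G| = 6 and 2 | 6, so subgroups of order 2 are possible by Lagrange.
The subgroups of order 2 are: {e, (1 2)}; {e, (1 3)}; {e, (2 3)}.
So G has 3 subgroups of order 2.

3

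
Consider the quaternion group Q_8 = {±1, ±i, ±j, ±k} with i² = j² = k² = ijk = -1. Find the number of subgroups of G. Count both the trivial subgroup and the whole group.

6

|G| = 8, so by Lagrange every subgroup order divides 8. Divisors: 1, 2, 4, 8.
Subgroups by order — order 1: 1; order 2: 1; order 4: 3; order 8: 1.
Total: 1 + 1 + 3 + 1 = 6.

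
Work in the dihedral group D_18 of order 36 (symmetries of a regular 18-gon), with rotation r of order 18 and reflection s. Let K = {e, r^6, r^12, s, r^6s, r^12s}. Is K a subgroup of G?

|K| = 6 divides |G| = 36, consistent with Lagrange.
K contains the identity, every element's inverse is in K, and K is closed under ·: it is a subgroup.

Yes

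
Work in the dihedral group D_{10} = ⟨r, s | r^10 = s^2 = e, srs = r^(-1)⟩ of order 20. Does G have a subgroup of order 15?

15 does not divide |G| = 20, so by Lagrange no subgroup of order 15 exists.

No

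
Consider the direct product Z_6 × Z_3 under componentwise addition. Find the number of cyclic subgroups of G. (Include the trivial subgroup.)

Group the elements of G by the cyclic subgroup they generate; each cyclic subgroup of order d accounts for φ(d) elements.
Cyclic subgroups by order — order 1: 1; order 2: 1; order 3: 4; order 6: 4.
Total: 10.

10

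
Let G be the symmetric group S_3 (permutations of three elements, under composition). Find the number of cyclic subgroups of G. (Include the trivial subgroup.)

5

Group the elements of G by the cyclic subgroup they generate; each cyclic subgroup of order d accounts for φ(d) elements.
Cyclic subgroups by order — order 1: 1; order 2: 3; order 3: 1.
Total: 5.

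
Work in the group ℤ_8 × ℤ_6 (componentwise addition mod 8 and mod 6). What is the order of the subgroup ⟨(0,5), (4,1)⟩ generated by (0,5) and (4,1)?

12

|⟨(0,5)⟩| = 6 and |⟨(4,1)⟩| = 6, so |H| is a multiple of lcm(6, 6) = 6 and divides |G| = 48.
Closing under the operation: H = {(0,0), (0,1), (0,2), (0,3), (0,4), (0,5), (4,0), (4,1), (4,2), (4,3), (4,4), (4,5)}, so |H| = 12.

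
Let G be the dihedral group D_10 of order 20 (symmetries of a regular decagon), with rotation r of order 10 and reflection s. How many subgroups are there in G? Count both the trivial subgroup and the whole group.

|G| = 20, so by Lagrange every subgroup order divides 20. Divisors: 1, 2, 4, 5, 10, 20.
Subgroups by order — order 1: 1; order 2: 11; order 4: 5; order 5: 1; order 10: 3; order 20: 1.
Total: 1 + 11 + 5 + 1 + 3 + 1 = 22.

22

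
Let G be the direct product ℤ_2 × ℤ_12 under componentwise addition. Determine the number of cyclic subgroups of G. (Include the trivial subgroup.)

12

A cyclic subgroup of order d is generated by each of its φ(d) elements of order d, so the cyclic subgroups of order d number (#elements of order d)/φ(d).
Cyclic subgroups by order — order 1: 1; order 2: 3; order 3: 1; order 4: 2; order 6: 3; order 12: 2.
Total: 12.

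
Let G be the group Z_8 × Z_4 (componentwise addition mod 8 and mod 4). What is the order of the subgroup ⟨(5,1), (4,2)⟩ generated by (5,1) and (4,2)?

|⟨(5,1)⟩| = 8 and |⟨(4,2)⟩| = 2, so |H| is a multiple of lcm(8, 2) = 8 and divides |G| = 32.
Closing under the operation: H = {(0,0), (0,2), (1,1), (1,3), (2,0), (2,2), (3,1), (3,3), (4,0), (4,2), (5,1), (5,3), (6,0), (6,2), (7,1), (7,3)}, so |H| = 16.

16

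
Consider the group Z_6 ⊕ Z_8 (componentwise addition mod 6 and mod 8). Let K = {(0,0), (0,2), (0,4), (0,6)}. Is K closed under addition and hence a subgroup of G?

Yes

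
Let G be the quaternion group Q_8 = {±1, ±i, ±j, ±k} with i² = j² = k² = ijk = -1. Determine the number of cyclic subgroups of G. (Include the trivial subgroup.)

5

Group the elements of G by the cyclic subgroup they generate; each cyclic subgroup of order d accounts for φ(d) elements.
Cyclic subgroups by order — order 1: 1; order 2: 1; order 4: 3.
Total: 5.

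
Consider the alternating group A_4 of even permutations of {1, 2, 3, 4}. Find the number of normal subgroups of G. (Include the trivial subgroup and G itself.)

G has 10 subgroups. Checking conjugation-invariance by order — order 1: 1/1 normal; order 2: 0/3 normal; order 3: 0/4 normal; order 4: 1/1 normal; order 12: 1/1 normal.
Total normal subgroups: 3.

3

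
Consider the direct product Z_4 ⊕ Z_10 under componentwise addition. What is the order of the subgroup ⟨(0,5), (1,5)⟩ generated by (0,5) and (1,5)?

8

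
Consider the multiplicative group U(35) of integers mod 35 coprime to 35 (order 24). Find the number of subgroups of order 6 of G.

3

|G| = 24 and 6 | 24, so subgroups of order 6 are possible by Lagrange.
The subgroups of order 6 are: {1, 11, 16, 19, 24, 34}; {1, 6, 11, 16, 26, 31}; {1, 4, 9, 11, 16, 29}.
So G has 3 subgroups of order 6.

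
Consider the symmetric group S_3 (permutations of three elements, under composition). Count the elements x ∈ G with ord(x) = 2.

3

The elements of order 2 are: (2 3), (1 2), (1 3).
That's 3.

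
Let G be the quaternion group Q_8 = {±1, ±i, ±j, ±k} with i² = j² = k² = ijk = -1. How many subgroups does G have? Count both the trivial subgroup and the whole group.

|G| = 8, so by Lagrange every subgroup order divides 8. Divisors: 1, 2, 4, 8.
Subgroups by order — order 1: 1; order 2: 1; order 4: 3; order 8: 1.
Total: 1 + 1 + 3 + 1 = 6.

6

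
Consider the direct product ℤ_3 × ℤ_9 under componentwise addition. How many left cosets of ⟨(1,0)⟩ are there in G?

|⟨(1,0)⟩| = 3 and |G| = 27.
By Lagrange, [G : H] = |G|/|H| = 27/3 = 9.

9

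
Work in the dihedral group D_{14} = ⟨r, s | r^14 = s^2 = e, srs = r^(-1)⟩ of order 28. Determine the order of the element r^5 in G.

14

Computing powers of r^5: the smallest k with (r^5)^k = e is k = 14.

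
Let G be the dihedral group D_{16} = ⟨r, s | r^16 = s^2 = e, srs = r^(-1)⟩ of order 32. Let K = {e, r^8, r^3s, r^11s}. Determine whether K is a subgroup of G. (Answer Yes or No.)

|K| = 4 divides |G| = 32, consistent with Lagrange.
K contains the identity, every element's inverse is in K, and K is closed under ·: it is a subgroup.

Yes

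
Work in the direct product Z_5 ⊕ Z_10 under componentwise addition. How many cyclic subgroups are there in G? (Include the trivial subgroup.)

14

Each element a generates a cyclic subgroup ⟨a⟩; distinct elements may generate the same one (a cyclic group of order d has φ(d) generators).
Cyclic subgroups by order — order 1: 1; order 2: 1; order 5: 6; order 10: 6.
Total: 14.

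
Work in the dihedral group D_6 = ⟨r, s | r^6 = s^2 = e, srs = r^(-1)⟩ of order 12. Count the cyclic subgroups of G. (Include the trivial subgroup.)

Group the elements of G by the cyclic subgroup they generate; each cyclic subgroup of order d accounts for φ(d) elements.
Cyclic subgroups by order — order 1: 1; order 2: 7; order 3: 1; order 6: 1.
Total: 10.

10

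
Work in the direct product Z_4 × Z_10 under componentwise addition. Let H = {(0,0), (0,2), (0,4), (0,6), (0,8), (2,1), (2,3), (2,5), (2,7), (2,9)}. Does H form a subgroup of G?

|H| = 10 divides |G| = 40, consistent with Lagrange.
H contains the identity, every element's inverse is in H, and H is closed under +: it is a subgroup.
In fact H = ⟨(2,1)⟩.

Yes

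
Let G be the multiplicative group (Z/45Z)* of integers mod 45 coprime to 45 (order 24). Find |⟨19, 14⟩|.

12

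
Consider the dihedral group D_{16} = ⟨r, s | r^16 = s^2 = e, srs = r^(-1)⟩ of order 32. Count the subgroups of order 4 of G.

9

|G| = 32 and 4 | 32, so subgroups of order 4 are possible by Lagrange.
The subgroups of order 4 are: {e, r^8, r^2s, r^10s}; {e, r^8, r^3s, r^11s}; {e, r^4, r^8, r^12}; {e, r^8, r^4s, r^12s}; … (9 in all).
So G has 9 subgroups of order 4.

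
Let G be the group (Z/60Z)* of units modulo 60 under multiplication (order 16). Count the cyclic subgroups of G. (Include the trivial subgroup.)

Group the elements of G by the cyclic subgroup they generate; each cyclic subgroup of order d accounts for φ(d) elements.
Cyclic subgroups by order — order 1: 1; order 2: 7; order 4: 4.
Total: 12.

12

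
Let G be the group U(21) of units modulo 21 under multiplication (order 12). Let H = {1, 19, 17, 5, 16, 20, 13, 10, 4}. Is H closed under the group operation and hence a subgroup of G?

|H| = 9 does not divide |G| = 12, so by Lagrange H is not a subgroup.

No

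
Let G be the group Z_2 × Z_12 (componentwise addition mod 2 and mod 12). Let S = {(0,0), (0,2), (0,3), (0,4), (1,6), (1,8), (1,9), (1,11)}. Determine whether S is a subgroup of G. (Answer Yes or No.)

(0,2) ∈ S but its inverse (0,10) ∉ S, so S is not a subgroup.

No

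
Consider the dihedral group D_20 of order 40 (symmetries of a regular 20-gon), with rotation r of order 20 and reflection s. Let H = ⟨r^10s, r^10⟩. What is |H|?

|⟨r^10s⟩| = 2 and |⟨r^10⟩| = 2, so |H| is a multiple of lcm(2, 2) = 2 and divides |G| = 40.
Closing under the operation: H = {e, r^10, s, r^10s}, so |H| = 4.

4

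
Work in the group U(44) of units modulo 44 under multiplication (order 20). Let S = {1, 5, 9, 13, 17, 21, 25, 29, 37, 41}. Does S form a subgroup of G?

|S| = 10 divides |G| = 20, consistent with Lagrange.
S contains the identity, every element's inverse is in S, and S is closed under ·: it is a subgroup.
In fact S = ⟨41⟩.

Yes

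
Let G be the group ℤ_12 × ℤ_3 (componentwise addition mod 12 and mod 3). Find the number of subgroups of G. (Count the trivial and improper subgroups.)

18

|G| = 36, so by Lagrange every subgroup order divides 36. Divisors: 1, 2, 3, 4, 6, 9, 12, 18, 36.
Subgroups by order — order 1: 1; order 2: 1; order 3: 4; order 4: 1; order 6: 4; order 9: 1; order 12: 4; order 18: 1; order 36: 1.
Total: 1 + 1 + 4 + 1 + 4 + 1 + 4 + 1 + 1 = 18.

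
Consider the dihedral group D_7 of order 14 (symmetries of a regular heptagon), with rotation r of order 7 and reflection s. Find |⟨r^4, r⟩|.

7

|⟨r^4⟩| = 7 and |⟨r⟩| = 7, so |H| is a multiple of lcm(7, 7) = 7 and divides |G| = 14.
Closing under the operation: H = {e, r, r^2, r^3, r^4, r^5, r^6}, so |H| = 7.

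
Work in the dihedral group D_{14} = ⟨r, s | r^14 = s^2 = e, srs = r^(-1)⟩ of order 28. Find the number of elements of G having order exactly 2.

15

Enumerating element orders in G gives 15 elements of order 2.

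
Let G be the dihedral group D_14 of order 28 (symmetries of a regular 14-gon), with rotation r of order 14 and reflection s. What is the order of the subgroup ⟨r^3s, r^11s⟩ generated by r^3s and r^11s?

|⟨r^3s⟩| = 2 and |⟨r^11s⟩| = 2, so |H| is a multiple of lcm(2, 2) = 2 and divides |G| = 28.
Closing under the operation: H = {e, r^2, r^4, r^6, r^8, r^10, r^12, rs, r^3s, r^5s, r^7s, r^9s, r^11s, r^13s}, so |H| = 14.

14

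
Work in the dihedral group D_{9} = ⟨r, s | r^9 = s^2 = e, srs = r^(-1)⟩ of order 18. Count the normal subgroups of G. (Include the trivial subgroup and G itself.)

G has 16 subgroups. Checking conjugation-invariance by order — order 1: 1/1 normal; order 2: 0/9 normal; order 3: 1/1 normal; order 6: 0/3 normal; order 9: 1/1 normal; order 18: 1/1 normal.
Total normal subgroups: 4.

4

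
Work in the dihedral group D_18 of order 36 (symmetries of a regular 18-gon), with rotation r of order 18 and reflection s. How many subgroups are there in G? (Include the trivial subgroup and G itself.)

45

|G| = 36, so by Lagrange every subgroup order divides 36. Divisors: 1, 2, 3, 4, 6, 9, 12, 18, 36.
Subgroups by order — order 1: 1; order 2: 19; order 3: 1; order 4: 9; order 6: 7; order 9: 1; order 12: 3; order 18: 3; order 36: 1.
Total: 1 + 19 + 1 + 9 + 7 + 1 + 3 + 3 + 1 = 45.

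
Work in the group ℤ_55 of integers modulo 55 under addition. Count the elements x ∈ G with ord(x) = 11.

In a cyclic group of order 55, the number of elements of order d (for d | 55) is φ(d).
φ(11) = 10.

10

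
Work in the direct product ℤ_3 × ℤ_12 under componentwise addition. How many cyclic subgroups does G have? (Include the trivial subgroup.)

15

Each element a generates a cyclic subgroup ⟨a⟩; distinct elements may generate the same one (a cyclic group of order d has φ(d) generators).
Cyclic subgroups by order — order 1: 1; order 2: 1; order 3: 4; order 4: 1; order 6: 4; order 12: 4.
Total: 15.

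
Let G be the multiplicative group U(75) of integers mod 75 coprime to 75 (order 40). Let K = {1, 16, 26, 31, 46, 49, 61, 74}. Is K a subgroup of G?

No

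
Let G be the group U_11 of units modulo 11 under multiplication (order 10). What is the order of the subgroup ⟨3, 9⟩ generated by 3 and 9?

|⟨3⟩| = 5 and |⟨9⟩| = 5, so |H| is a multiple of lcm(5, 5) = 5 and divides |G| = 10.
Closing under the operation: H = {1, 3, 4, 5, 9}, so |H| = 5.

5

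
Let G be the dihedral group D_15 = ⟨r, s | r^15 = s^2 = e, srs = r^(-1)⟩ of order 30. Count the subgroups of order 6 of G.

|G| = 30 and 6 | 30, so subgroups of order 6 are possible by Lagrange.
The subgroups of order 6 are: {e, r^5, r^10, s, r^5s, r^10s}; {e, r^5, r^10, rs, r^6s, r^11s}; {e, r^5, r^10, r^2s, r^7s, r^12s}; {e, r^5, r^10, r^3s, r^8s, r^13s}; … (5 in all).
So G has 5 subgroups of order 6.

5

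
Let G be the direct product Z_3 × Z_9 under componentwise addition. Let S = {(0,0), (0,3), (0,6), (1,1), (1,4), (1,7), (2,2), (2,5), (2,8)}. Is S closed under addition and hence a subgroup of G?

|S| = 9 divides |G| = 27, consistent with Lagrange.
S contains the identity, every element's inverse is in S, and S is closed under +: it is a subgroup.
In fact S = ⟨(1,1)⟩.

Yes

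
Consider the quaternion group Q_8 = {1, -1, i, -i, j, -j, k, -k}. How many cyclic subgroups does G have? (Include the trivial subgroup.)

Group the elements of G by the cyclic subgroup they generate; each cyclic subgroup of order d accounts for φ(d) elements.
Cyclic subgroups by order — order 1: 1; order 2: 1; order 4: 3.
Total: 5.

5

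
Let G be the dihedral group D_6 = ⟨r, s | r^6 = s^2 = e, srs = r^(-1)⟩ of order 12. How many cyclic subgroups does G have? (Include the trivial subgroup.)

10

Group the elements of G by the cyclic subgroup they generate; each cyclic subgroup of order d accounts for φ(d) elements.
Cyclic subgroups by order — order 1: 1; order 2: 7; order 3: 1; order 6: 1.
Total: 10.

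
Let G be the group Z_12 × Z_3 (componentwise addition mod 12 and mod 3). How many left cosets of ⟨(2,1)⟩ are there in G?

6

|⟨(2,1)⟩| = 6 and |G| = 36.
By Lagrange, [G : H] = |G|/|H| = 36/6 = 6.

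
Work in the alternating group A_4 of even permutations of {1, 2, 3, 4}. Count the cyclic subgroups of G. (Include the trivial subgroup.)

A cyclic subgroup of order d is generated by each of its φ(d) elements of order d, so the cyclic subgroups of order d number (#elements of order d)/φ(d).
Cyclic subgroups by order — order 1: 1; order 2: 3; order 3: 4.
Total: 8.

8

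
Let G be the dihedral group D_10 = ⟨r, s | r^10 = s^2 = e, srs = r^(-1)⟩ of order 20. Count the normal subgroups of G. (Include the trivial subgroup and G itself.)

G has 22 subgroups. Checking conjugation-invariance by order — order 1: 1/1 normal; order 2: 1/11 normal; order 4: 0/5 normal; order 5: 1/1 normal; order 10: 3/3 normal; order 20: 1/1 normal.
Total normal subgroups: 7.

7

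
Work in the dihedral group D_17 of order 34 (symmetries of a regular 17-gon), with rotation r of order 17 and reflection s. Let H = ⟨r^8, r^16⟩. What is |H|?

|⟨r^8⟩| = 17 and |⟨r^16⟩| = 17, so |H| is a multiple of lcm(17, 17) = 17 and divides |G| = 34.
Closing under the operation: H = {e, r, r^2, r^3, r^4, r^5, r^6, r^7, r^8, r^9, r^10, r^11, r^12, r^13, r^14, r^15, r^16}, so |H| = 17.

17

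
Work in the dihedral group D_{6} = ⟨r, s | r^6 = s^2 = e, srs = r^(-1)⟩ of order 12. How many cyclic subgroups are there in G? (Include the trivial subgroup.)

Each element a generates a cyclic subgroup ⟨a⟩; distinct elements may generate the same one (a cyclic group of order d has φ(d) generators).
Cyclic subgroups by order — order 1: 1; order 2: 7; order 3: 1; order 6: 1.
Total: 10.

10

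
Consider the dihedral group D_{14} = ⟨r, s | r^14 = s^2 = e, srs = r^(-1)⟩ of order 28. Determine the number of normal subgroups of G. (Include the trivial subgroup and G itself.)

7

G has 28 subgroups. Checking conjugation-invariance by order — order 1: 1/1 normal; order 2: 1/15 normal; order 4: 0/7 normal; order 7: 1/1 normal; order 14: 3/3 normal; order 28: 1/1 normal.
Total normal subgroups: 7.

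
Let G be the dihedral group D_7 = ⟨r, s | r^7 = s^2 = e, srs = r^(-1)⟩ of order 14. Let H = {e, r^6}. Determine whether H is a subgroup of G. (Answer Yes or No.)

r^6 ∈ H but its inverse r ∉ H, so H is not a subgroup.

No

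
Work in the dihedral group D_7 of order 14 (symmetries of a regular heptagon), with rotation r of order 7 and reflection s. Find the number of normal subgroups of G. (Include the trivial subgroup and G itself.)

G has 10 subgroups. Checking conjugation-invariance by order — order 1: 1/1 normal; order 2: 0/7 normal; order 7: 1/1 normal; order 14: 1/1 normal.
Total normal subgroups: 3.

3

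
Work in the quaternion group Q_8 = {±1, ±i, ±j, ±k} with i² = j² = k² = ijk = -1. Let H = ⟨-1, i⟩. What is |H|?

4

|⟨-1⟩| = 2 and |⟨i⟩| = 4, so |H| is a multiple of lcm(2, 4) = 4 and divides |G| = 8.
Closing under the operation: H = {1, -1, i, -i}, so |H| = 4.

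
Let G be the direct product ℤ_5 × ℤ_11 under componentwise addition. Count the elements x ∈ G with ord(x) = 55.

40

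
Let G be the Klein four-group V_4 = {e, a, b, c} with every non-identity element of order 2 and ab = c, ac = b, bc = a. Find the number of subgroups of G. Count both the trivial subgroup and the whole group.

5

|G| = 4, so by Lagrange every subgroup order divides 4. Divisors: 1, 2, 4.
Subgroups by order — order 1: 1; order 2: 3; order 4: 1.
Total: 1 + 3 + 1 = 5.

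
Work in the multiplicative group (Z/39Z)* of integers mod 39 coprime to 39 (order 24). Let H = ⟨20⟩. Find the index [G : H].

|⟨20⟩| = 12 and |G| = 24.
By Lagrange, [G : H] = |G|/|H| = 24/12 = 2.

2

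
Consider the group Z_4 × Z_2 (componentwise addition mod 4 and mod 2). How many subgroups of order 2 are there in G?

|G| = 8 and 2 | 8, so subgroups of order 2 are possible by Lagrange.
The subgroups of order 2 are: {(0,0), (0,1)}; {(0,0), (2,0)}; {(0,0), (2,1)}.
So G has 3 subgroups of order 2.

3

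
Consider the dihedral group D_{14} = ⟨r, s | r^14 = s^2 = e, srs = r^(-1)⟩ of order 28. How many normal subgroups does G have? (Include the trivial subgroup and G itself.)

7

G has 28 subgroups. Checking conjugation-invariance by order — order 1: 1/1 normal; order 2: 1/15 normal; order 4: 0/7 normal; order 7: 1/1 normal; order 14: 3/3 normal; order 28: 1/1 normal.
Total normal subgroups: 7.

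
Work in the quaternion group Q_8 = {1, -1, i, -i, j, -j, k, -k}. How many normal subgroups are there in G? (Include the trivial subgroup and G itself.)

6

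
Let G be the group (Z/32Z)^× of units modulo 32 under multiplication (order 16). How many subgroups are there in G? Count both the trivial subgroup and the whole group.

11

|G| = 16, so by Lagrange every subgroup order divides 16. Divisors: 1, 2, 4, 8, 16.
Subgroups by order — order 1: 1; order 2: 3; order 4: 3; order 8: 3; order 16: 1.
Total: 1 + 3 + 3 + 3 + 1 = 11.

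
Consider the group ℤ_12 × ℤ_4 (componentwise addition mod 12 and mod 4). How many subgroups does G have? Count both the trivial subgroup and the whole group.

|G| = 48, so by Lagrange every subgroup order divides 48. Divisors: 1, 2, 3, 4, 6, 8, 12, 16, 24, 48.
Subgroups by order — order 1: 1; order 2: 3; order 3: 1; order 4: 7; order 6: 3; order 8: 3; order 12: 7; order 16: 1; order 24: 3; order 48: 1.
Total: 1 + 3 + 1 + 7 + 3 + 3 + 7 + 1 + 3 + 1 = 30.

30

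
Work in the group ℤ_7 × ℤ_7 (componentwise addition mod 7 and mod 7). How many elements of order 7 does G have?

48

An element (a,b) has order lcm(ord(a), ord(b)); count pairs with lcm equal to 7.
Enumerating gives 48 such elements.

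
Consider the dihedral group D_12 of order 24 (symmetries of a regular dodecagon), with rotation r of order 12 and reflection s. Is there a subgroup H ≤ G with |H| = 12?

Yes

12 | 24. A subgroup of order 12 is {e, r, r^2, r^3, r^4, r^5, r^6, r^7, r^8, r^9, r^10, r^11}.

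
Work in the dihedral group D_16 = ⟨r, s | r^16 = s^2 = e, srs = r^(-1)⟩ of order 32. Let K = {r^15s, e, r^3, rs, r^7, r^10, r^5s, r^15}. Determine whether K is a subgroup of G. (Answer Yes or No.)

r^15 ∈ K but its inverse r ∉ K, so K is not a subgroup.

No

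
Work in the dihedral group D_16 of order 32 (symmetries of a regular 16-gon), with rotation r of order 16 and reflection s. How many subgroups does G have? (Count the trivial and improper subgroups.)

36

|G| = 32, so by Lagrange every subgroup order divides 32. Divisors: 1, 2, 4, 8, 16, 32.
Subgroups by order — order 1: 1; order 2: 17; order 4: 9; order 8: 5; order 16: 3; order 32: 1.
Total: 1 + 17 + 9 + 5 + 3 + 1 = 36.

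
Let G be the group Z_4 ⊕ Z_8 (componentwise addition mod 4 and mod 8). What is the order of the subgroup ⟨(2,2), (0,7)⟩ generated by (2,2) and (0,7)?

16

|⟨(2,2)⟩| = 4 and |⟨(0,7)⟩| = 8, so |H| is a multiple of lcm(4, 8) = 8 and divides |G| = 32.
Closing under the operation: H = {(0,0), (0,1), (0,2), (0,3), (0,4), (0,5), (0,6), (0,7), (2,0), (2,1), (2,2), (2,3), (2,4), (2,5), (2,6), (2,7)}, so |H| = 16.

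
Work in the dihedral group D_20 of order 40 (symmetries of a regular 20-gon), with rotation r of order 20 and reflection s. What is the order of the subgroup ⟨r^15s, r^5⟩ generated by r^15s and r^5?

8

|⟨r^15s⟩| = 2 and |⟨r^5⟩| = 4, so |H| is a multiple of lcm(2, 4) = 4 and divides |G| = 40.
Closing under the operation: H = {e, r^5, r^10, r^15, s, r^5s, r^10s, r^15s}, so |H| = 8.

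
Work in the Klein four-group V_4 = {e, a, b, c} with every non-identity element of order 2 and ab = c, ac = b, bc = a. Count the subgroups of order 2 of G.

3

|G| = 4 and 2 | 4, so subgroups of order 2 are possible by Lagrange.
The subgroups of order 2 are: {e, a}; {e, b}; {e, c}.
So G has 3 subgroups of order 2.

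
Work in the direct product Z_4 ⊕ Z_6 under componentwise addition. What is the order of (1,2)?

12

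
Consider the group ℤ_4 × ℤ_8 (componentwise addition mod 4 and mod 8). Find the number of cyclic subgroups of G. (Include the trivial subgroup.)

14

Each element a generates a cyclic subgroup ⟨a⟩; distinct elements may generate the same one (a cyclic group of order d has φ(d) generators).
Cyclic subgroups by order — order 1: 1; order 2: 3; order 4: 6; order 8: 4.
Total: 14.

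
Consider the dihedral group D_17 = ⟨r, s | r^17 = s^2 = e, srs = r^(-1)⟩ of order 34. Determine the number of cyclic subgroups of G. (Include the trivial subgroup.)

19

A cyclic subgroup of order d is generated by each of its φ(d) elements of order d, so the cyclic subgroups of order d number (#elements of order d)/φ(d).
Cyclic subgroups by order — order 1: 1; order 2: 17; order 17: 1.
Total: 19.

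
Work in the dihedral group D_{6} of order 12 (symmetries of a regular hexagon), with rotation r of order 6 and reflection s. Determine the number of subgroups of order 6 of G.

|G| = 12 and 6 | 12, so subgroups of order 6 are possible by Lagrange.
The subgroups of order 6 are: {e, r, r^2, r^3, r^4, r^5}; {e, r^2, r^4, s, r^2s, r^4s}; {e, r^2, r^4, rs, r^3s, r^5s}.
So G has 3 subgroups of order 6.

3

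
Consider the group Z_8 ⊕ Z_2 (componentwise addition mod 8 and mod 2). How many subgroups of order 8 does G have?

|G| = 16 and 8 | 16, so subgroups of order 8 are possible by Lagrange.
The subgroups of order 8 are: {(0,0), (0,1), (2,0), (2,1), (4,0), (4,1), (6,0), (6,1)}; {(0,0), (1,0), (2,0), (3,0), (4,0), (5,0), (6,0), (7,0)}; {(0,0), (1,1), (2,0), (3,1), (4,0), (5,1), (6,0), (7,1)}.
So G has 3 subgroups of order 8.

3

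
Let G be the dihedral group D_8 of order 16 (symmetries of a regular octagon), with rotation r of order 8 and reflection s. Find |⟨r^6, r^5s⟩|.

8

|⟨r^6⟩| = 4 and |⟨r^5s⟩| = 2, so |H| is a multiple of lcm(4, 2) = 4 and divides |G| = 16.
Closing under the operation: H = {e, r^2, r^4, r^6, rs, r^3s, r^5s, r^7s}, so |H| = 8.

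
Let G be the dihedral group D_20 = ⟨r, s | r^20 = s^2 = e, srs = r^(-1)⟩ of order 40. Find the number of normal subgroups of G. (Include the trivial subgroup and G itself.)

G has 48 subgroups. Checking conjugation-invariance by order — order 1: 1/1 normal; order 2: 1/21 normal; order 4: 1/11 normal; order 5: 1/1 normal; order 8: 0/5 normal; order 10: 1/5 normal; order 20: 3/3 normal; order 40: 1/1 normal.
Total normal subgroups: 9.

9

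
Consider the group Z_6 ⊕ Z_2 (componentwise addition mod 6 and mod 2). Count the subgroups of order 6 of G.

3

|G| = 12 and 6 | 12, so subgroups of order 6 are possible by Lagrange.
The subgroups of order 6 are: {(0,0), (0,1), (2,0), (2,1), (4,0), (4,1)}; {(0,0), (1,0), (2,0), (3,0), (4,0), (5,0)}; {(0,0), (1,1), (2,0), (3,1), (4,0), (5,1)}.
So G has 3 subgroups of order 6.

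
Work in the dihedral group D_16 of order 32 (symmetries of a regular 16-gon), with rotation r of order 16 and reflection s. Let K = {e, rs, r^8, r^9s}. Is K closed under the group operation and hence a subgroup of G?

Yes

|K| = 4 divides |G| = 32, consistent with Lagrange.
K contains the identity, every element's inverse is in K, and K is closed under ·: it is a subgroup.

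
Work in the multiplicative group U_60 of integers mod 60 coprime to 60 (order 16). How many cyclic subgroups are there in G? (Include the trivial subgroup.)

12

A cyclic subgroup of order d is generated by each of its φ(d) elements of order d, so the cyclic subgroups of order d number (#elements of order d)/φ(d).
Cyclic subgroups by order — order 1: 1; order 2: 7; order 4: 4.
Total: 12.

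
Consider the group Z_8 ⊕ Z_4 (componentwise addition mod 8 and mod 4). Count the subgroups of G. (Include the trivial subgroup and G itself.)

22

|G| = 32, so by Lagrange every subgroup order divides 32. Divisors: 1, 2, 4, 8, 16, 32.
Subgroups by order — order 1: 1; order 2: 3; order 4: 7; order 8: 7; order 16: 3; order 32: 1.
Total: 1 + 3 + 7 + 7 + 3 + 1 = 22.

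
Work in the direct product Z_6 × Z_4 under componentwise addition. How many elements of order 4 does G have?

An element (a,b) has order lcm(ord(a), ord(b)); count pairs with lcm equal to 4.
Enumerating gives 4 such elements.

4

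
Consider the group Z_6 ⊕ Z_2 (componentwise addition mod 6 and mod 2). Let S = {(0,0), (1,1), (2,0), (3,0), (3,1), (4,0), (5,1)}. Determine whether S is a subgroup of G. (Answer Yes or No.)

No

|S| = 7 does not divide |G| = 12, so by Lagrange S is not a subgroup.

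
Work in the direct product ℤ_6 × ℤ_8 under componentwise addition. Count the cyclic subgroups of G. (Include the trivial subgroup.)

A cyclic subgroup of order d is generated by each of its φ(d) elements of order d, so the cyclic subgroups of order d number (#elements of order d)/φ(d).
Cyclic subgroups by order — order 1: 1; order 2: 3; order 3: 1; order 4: 2; order 6: 3; order 8: 2; order 12: 2; order 24: 2.
Total: 16.

16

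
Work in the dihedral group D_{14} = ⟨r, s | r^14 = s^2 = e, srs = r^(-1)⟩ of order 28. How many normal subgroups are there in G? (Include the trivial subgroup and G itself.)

G has 28 subgroups. Checking conjugation-invariance by order — order 1: 1/1 normal; order 2: 1/15 normal; order 4: 0/7 normal; order 7: 1/1 normal; order 14: 3/3 normal; order 28: 1/1 normal.
Total normal subgroups: 7.

7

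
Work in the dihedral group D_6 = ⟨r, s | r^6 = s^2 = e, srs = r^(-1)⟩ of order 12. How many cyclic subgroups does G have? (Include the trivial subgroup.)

10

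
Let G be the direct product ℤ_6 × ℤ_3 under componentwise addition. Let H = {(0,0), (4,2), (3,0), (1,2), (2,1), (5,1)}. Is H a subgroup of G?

Yes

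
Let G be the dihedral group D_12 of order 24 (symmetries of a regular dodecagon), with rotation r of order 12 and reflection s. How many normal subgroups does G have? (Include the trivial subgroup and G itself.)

9

G has 34 subgroups. Checking conjugation-invariance by order — order 1: 1/1 normal; order 2: 1/13 normal; order 3: 1/1 normal; order 4: 1/7 normal; order 6: 1/5 normal; order 8: 0/3 normal; order 12: 3/3 normal; order 24: 1/1 normal.
Total normal subgroups: 9.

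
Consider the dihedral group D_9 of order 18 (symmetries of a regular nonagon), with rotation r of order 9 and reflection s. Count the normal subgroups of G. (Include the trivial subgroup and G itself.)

G has 16 subgroups. Checking conjugation-invariance by order — order 1: 1/1 normal; order 2: 0/9 normal; order 3: 1/1 normal; order 6: 0/3 normal; order 9: 1/1 normal; order 18: 1/1 normal.
Total normal subgroups: 4.

4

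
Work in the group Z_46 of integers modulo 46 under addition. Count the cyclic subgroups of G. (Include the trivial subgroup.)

Group the elements of G by the cyclic subgroup they generate; each cyclic subgroup of order d accounts for φ(d) elements.
Cyclic subgroups by order — order 1: 1; order 2: 1; order 23: 1; order 46: 1.
Total: 4.

4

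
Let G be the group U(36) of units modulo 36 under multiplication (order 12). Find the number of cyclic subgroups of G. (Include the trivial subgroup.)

Group the elements of G by the cyclic subgroup they generate; each cyclic subgroup of order d accounts for φ(d) elements.
Cyclic subgroups by order — order 1: 1; order 2: 3; order 3: 1; order 6: 3.
Total: 8.

8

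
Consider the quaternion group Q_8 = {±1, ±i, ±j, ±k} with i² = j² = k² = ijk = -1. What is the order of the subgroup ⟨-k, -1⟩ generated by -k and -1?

|⟨-k⟩| = 4 and |⟨-1⟩| = 2, so |H| is a multiple of lcm(4, 2) = 4 and divides |G| = 8.
Closing under the operation: H = {1, -1, k, -k}, so |H| = 4.

4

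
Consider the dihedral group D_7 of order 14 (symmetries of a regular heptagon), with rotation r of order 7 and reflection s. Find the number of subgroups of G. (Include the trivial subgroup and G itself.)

10

|G| = 14, so by Lagrange every subgroup order divides 14. Divisors: 1, 2, 7, 14.
Subgroups by order — order 1: 1; order 2: 7; order 7: 1; order 14: 1.
Total: 1 + 7 + 1 + 1 = 10.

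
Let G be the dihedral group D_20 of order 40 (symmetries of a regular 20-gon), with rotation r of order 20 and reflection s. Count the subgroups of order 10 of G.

5

|G| = 40 and 10 | 40, so subgroups of order 10 are possible by Lagrange.
The subgroups of order 10 are: {e, r^2, r^4, r^6, r^8, r^10, r^12, r^14, r^16, r^18}; {e, r^4, r^8, r^12, r^16, r^2s, r^6s, r^10s, r^14s, r^18s}; {e, r^4, r^8, r^12, r^16, r^3s, r^7s, r^11s, r^15s, r^19s}; {e, r^4, r^8, r^12, r^16, s, r^4s, r^8s, r^12s, r^16s}; … (5 in all).
So G has 5 subgroups of order 10.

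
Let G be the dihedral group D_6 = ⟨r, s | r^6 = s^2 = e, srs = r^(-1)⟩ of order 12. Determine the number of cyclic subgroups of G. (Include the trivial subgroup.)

10

A cyclic subgroup of order d is generated by each of its φ(d) elements of order d, so the cyclic subgroups of order d number (#elements of order d)/φ(d).
Cyclic subgroups by order — order 1: 1; order 2: 7; order 3: 1; order 6: 1.
Total: 10.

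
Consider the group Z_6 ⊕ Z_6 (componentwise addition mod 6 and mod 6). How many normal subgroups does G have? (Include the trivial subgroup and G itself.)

30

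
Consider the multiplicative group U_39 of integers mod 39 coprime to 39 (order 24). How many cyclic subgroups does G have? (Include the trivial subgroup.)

12

Each element a generates a cyclic subgroup ⟨a⟩; distinct elements may generate the same one (a cyclic group of order d has φ(d) generators).
Cyclic subgroups by order — order 1: 1; order 2: 3; order 3: 1; order 4: 2; order 6: 3; order 12: 2.
Total: 12.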